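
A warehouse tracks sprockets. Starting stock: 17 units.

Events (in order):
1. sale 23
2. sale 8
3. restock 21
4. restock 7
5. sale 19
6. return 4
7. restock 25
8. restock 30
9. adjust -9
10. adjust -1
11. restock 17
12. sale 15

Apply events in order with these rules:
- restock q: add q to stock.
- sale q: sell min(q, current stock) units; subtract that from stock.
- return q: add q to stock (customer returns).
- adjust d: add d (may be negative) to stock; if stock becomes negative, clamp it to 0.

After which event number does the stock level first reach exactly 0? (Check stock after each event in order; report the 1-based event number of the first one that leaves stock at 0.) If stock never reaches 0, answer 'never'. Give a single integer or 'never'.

Processing events:
Start: stock = 17
  Event 1 (sale 23): sell min(23,17)=17. stock: 17 - 17 = 0. total_sold = 17
  Event 2 (sale 8): sell min(8,0)=0. stock: 0 - 0 = 0. total_sold = 17
  Event 3 (restock 21): 0 + 21 = 21
  Event 4 (restock 7): 21 + 7 = 28
  Event 5 (sale 19): sell min(19,28)=19. stock: 28 - 19 = 9. total_sold = 36
  Event 6 (return 4): 9 + 4 = 13
  Event 7 (restock 25): 13 + 25 = 38
  Event 8 (restock 30): 38 + 30 = 68
  Event 9 (adjust -9): 68 + -9 = 59
  Event 10 (adjust -1): 59 + -1 = 58
  Event 11 (restock 17): 58 + 17 = 75
  Event 12 (sale 15): sell min(15,75)=15. stock: 75 - 15 = 60. total_sold = 51
Final: stock = 60, total_sold = 51

First zero at event 1.

Answer: 1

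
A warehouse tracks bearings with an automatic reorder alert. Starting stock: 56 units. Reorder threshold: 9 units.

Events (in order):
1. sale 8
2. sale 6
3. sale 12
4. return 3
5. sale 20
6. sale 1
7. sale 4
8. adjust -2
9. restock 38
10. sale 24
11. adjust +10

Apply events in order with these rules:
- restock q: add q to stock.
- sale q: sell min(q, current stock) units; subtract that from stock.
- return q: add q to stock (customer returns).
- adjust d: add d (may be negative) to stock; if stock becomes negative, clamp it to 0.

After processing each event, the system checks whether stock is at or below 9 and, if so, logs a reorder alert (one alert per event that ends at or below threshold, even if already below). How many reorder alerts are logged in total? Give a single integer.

Answer: 2

Derivation:
Processing events:
Start: stock = 56
  Event 1 (sale 8): sell min(8,56)=8. stock: 56 - 8 = 48. total_sold = 8
  Event 2 (sale 6): sell min(6,48)=6. stock: 48 - 6 = 42. total_sold = 14
  Event 3 (sale 12): sell min(12,42)=12. stock: 42 - 12 = 30. total_sold = 26
  Event 4 (return 3): 30 + 3 = 33
  Event 5 (sale 20): sell min(20,33)=20. stock: 33 - 20 = 13. total_sold = 46
  Event 6 (sale 1): sell min(1,13)=1. stock: 13 - 1 = 12. total_sold = 47
  Event 7 (sale 4): sell min(4,12)=4. stock: 12 - 4 = 8. total_sold = 51
  Event 8 (adjust -2): 8 + -2 = 6
  Event 9 (restock 38): 6 + 38 = 44
  Event 10 (sale 24): sell min(24,44)=24. stock: 44 - 24 = 20. total_sold = 75
  Event 11 (adjust +10): 20 + 10 = 30
Final: stock = 30, total_sold = 75

Checking against threshold 9:
  After event 1: stock=48 > 9
  After event 2: stock=42 > 9
  After event 3: stock=30 > 9
  After event 4: stock=33 > 9
  After event 5: stock=13 > 9
  After event 6: stock=12 > 9
  After event 7: stock=8 <= 9 -> ALERT
  After event 8: stock=6 <= 9 -> ALERT
  After event 9: stock=44 > 9
  After event 10: stock=20 > 9
  After event 11: stock=30 > 9
Alert events: [7, 8]. Count = 2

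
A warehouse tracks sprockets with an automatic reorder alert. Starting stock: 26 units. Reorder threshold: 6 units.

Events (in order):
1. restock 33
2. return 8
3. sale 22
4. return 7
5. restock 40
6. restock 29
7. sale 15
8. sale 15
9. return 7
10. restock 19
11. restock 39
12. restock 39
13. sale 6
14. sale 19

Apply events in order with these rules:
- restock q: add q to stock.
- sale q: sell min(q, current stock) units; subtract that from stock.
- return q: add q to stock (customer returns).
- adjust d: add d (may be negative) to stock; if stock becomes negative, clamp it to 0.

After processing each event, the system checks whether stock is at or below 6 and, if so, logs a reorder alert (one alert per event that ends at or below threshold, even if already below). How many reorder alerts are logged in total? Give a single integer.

Answer: 0

Derivation:
Processing events:
Start: stock = 26
  Event 1 (restock 33): 26 + 33 = 59
  Event 2 (return 8): 59 + 8 = 67
  Event 3 (sale 22): sell min(22,67)=22. stock: 67 - 22 = 45. total_sold = 22
  Event 4 (return 7): 45 + 7 = 52
  Event 5 (restock 40): 52 + 40 = 92
  Event 6 (restock 29): 92 + 29 = 121
  Event 7 (sale 15): sell min(15,121)=15. stock: 121 - 15 = 106. total_sold = 37
  Event 8 (sale 15): sell min(15,106)=15. stock: 106 - 15 = 91. total_sold = 52
  Event 9 (return 7): 91 + 7 = 98
  Event 10 (restock 19): 98 + 19 = 117
  Event 11 (restock 39): 117 + 39 = 156
  Event 12 (restock 39): 156 + 39 = 195
  Event 13 (sale 6): sell min(6,195)=6. stock: 195 - 6 = 189. total_sold = 58
  Event 14 (sale 19): sell min(19,189)=19. stock: 189 - 19 = 170. total_sold = 77
Final: stock = 170, total_sold = 77

Checking against threshold 6:
  After event 1: stock=59 > 6
  After event 2: stock=67 > 6
  After event 3: stock=45 > 6
  After event 4: stock=52 > 6
  After event 5: stock=92 > 6
  After event 6: stock=121 > 6
  After event 7: stock=106 > 6
  After event 8: stock=91 > 6
  After event 9: stock=98 > 6
  After event 10: stock=117 > 6
  After event 11: stock=156 > 6
  After event 12: stock=195 > 6
  After event 13: stock=189 > 6
  After event 14: stock=170 > 6
Alert events: []. Count = 0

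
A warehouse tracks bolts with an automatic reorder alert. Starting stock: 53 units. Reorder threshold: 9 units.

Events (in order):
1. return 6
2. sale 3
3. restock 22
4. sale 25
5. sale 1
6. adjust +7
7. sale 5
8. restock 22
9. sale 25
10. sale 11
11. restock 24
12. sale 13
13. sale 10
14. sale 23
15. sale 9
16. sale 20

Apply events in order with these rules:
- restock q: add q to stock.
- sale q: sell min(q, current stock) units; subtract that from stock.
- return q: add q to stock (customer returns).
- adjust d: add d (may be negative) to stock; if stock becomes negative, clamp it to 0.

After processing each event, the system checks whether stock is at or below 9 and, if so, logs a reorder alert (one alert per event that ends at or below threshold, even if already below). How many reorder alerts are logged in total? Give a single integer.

Processing events:
Start: stock = 53
  Event 1 (return 6): 53 + 6 = 59
  Event 2 (sale 3): sell min(3,59)=3. stock: 59 - 3 = 56. total_sold = 3
  Event 3 (restock 22): 56 + 22 = 78
  Event 4 (sale 25): sell min(25,78)=25. stock: 78 - 25 = 53. total_sold = 28
  Event 5 (sale 1): sell min(1,53)=1. stock: 53 - 1 = 52. total_sold = 29
  Event 6 (adjust +7): 52 + 7 = 59
  Event 7 (sale 5): sell min(5,59)=5. stock: 59 - 5 = 54. total_sold = 34
  Event 8 (restock 22): 54 + 22 = 76
  Event 9 (sale 25): sell min(25,76)=25. stock: 76 - 25 = 51. total_sold = 59
  Event 10 (sale 11): sell min(11,51)=11. stock: 51 - 11 = 40. total_sold = 70
  Event 11 (restock 24): 40 + 24 = 64
  Event 12 (sale 13): sell min(13,64)=13. stock: 64 - 13 = 51. total_sold = 83
  Event 13 (sale 10): sell min(10,51)=10. stock: 51 - 10 = 41. total_sold = 93
  Event 14 (sale 23): sell min(23,41)=23. stock: 41 - 23 = 18. total_sold = 116
  Event 15 (sale 9): sell min(9,18)=9. stock: 18 - 9 = 9. total_sold = 125
  Event 16 (sale 20): sell min(20,9)=9. stock: 9 - 9 = 0. total_sold = 134
Final: stock = 0, total_sold = 134

Checking against threshold 9:
  After event 1: stock=59 > 9
  After event 2: stock=56 > 9
  After event 3: stock=78 > 9
  After event 4: stock=53 > 9
  After event 5: stock=52 > 9
  After event 6: stock=59 > 9
  After event 7: stock=54 > 9
  After event 8: stock=76 > 9
  After event 9: stock=51 > 9
  After event 10: stock=40 > 9
  After event 11: stock=64 > 9
  After event 12: stock=51 > 9
  After event 13: stock=41 > 9
  After event 14: stock=18 > 9
  After event 15: stock=9 <= 9 -> ALERT
  After event 16: stock=0 <= 9 -> ALERT
Alert events: [15, 16]. Count = 2

Answer: 2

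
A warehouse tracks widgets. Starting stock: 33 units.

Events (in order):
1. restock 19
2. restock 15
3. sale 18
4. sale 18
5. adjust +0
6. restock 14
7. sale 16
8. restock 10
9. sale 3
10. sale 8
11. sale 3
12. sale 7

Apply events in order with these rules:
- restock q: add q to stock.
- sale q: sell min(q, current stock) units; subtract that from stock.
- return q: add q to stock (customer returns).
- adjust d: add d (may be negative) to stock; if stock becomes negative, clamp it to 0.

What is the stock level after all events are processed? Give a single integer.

Processing events:
Start: stock = 33
  Event 1 (restock 19): 33 + 19 = 52
  Event 2 (restock 15): 52 + 15 = 67
  Event 3 (sale 18): sell min(18,67)=18. stock: 67 - 18 = 49. total_sold = 18
  Event 4 (sale 18): sell min(18,49)=18. stock: 49 - 18 = 31. total_sold = 36
  Event 5 (adjust +0): 31 + 0 = 31
  Event 6 (restock 14): 31 + 14 = 45
  Event 7 (sale 16): sell min(16,45)=16. stock: 45 - 16 = 29. total_sold = 52
  Event 8 (restock 10): 29 + 10 = 39
  Event 9 (sale 3): sell min(3,39)=3. stock: 39 - 3 = 36. total_sold = 55
  Event 10 (sale 8): sell min(8,36)=8. stock: 36 - 8 = 28. total_sold = 63
  Event 11 (sale 3): sell min(3,28)=3. stock: 28 - 3 = 25. total_sold = 66
  Event 12 (sale 7): sell min(7,25)=7. stock: 25 - 7 = 18. total_sold = 73
Final: stock = 18, total_sold = 73

Answer: 18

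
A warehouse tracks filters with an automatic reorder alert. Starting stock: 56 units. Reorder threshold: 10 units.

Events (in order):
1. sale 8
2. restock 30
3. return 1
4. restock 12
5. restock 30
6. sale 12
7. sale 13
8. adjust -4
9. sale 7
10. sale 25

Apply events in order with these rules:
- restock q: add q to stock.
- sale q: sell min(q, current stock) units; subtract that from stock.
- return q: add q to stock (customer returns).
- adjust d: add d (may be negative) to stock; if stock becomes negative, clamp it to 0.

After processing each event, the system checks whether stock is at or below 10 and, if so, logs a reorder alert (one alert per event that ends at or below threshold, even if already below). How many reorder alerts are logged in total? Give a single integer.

Answer: 0

Derivation:
Processing events:
Start: stock = 56
  Event 1 (sale 8): sell min(8,56)=8. stock: 56 - 8 = 48. total_sold = 8
  Event 2 (restock 30): 48 + 30 = 78
  Event 3 (return 1): 78 + 1 = 79
  Event 4 (restock 12): 79 + 12 = 91
  Event 5 (restock 30): 91 + 30 = 121
  Event 6 (sale 12): sell min(12,121)=12. stock: 121 - 12 = 109. total_sold = 20
  Event 7 (sale 13): sell min(13,109)=13. stock: 109 - 13 = 96. total_sold = 33
  Event 8 (adjust -4): 96 + -4 = 92
  Event 9 (sale 7): sell min(7,92)=7. stock: 92 - 7 = 85. total_sold = 40
  Event 10 (sale 25): sell min(25,85)=25. stock: 85 - 25 = 60. total_sold = 65
Final: stock = 60, total_sold = 65

Checking against threshold 10:
  After event 1: stock=48 > 10
  After event 2: stock=78 > 10
  After event 3: stock=79 > 10
  After event 4: stock=91 > 10
  After event 5: stock=121 > 10
  After event 6: stock=109 > 10
  After event 7: stock=96 > 10
  After event 8: stock=92 > 10
  After event 9: stock=85 > 10
  After event 10: stock=60 > 10
Alert events: []. Count = 0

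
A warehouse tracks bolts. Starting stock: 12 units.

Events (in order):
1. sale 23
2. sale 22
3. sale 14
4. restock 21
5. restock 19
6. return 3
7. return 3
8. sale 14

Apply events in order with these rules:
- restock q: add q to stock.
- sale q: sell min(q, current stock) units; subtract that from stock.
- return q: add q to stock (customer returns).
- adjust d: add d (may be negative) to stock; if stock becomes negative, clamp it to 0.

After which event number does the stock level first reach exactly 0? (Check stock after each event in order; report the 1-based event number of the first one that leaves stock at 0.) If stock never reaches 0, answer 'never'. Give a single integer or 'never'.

Answer: 1

Derivation:
Processing events:
Start: stock = 12
  Event 1 (sale 23): sell min(23,12)=12. stock: 12 - 12 = 0. total_sold = 12
  Event 2 (sale 22): sell min(22,0)=0. stock: 0 - 0 = 0. total_sold = 12
  Event 3 (sale 14): sell min(14,0)=0. stock: 0 - 0 = 0. total_sold = 12
  Event 4 (restock 21): 0 + 21 = 21
  Event 5 (restock 19): 21 + 19 = 40
  Event 6 (return 3): 40 + 3 = 43
  Event 7 (return 3): 43 + 3 = 46
  Event 8 (sale 14): sell min(14,46)=14. stock: 46 - 14 = 32. total_sold = 26
Final: stock = 32, total_sold = 26

First zero at event 1.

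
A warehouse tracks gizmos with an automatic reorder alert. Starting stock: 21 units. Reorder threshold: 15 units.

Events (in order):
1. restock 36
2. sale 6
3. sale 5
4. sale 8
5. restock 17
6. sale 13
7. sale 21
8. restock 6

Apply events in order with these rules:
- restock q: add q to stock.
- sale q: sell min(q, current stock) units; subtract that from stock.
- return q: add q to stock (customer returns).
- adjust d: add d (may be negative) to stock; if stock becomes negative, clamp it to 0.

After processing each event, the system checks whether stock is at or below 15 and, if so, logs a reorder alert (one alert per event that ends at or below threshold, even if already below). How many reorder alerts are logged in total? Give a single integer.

Processing events:
Start: stock = 21
  Event 1 (restock 36): 21 + 36 = 57
  Event 2 (sale 6): sell min(6,57)=6. stock: 57 - 6 = 51. total_sold = 6
  Event 3 (sale 5): sell min(5,51)=5. stock: 51 - 5 = 46. total_sold = 11
  Event 4 (sale 8): sell min(8,46)=8. stock: 46 - 8 = 38. total_sold = 19
  Event 5 (restock 17): 38 + 17 = 55
  Event 6 (sale 13): sell min(13,55)=13. stock: 55 - 13 = 42. total_sold = 32
  Event 7 (sale 21): sell min(21,42)=21. stock: 42 - 21 = 21. total_sold = 53
  Event 8 (restock 6): 21 + 6 = 27
Final: stock = 27, total_sold = 53

Checking against threshold 15:
  After event 1: stock=57 > 15
  After event 2: stock=51 > 15
  After event 3: stock=46 > 15
  After event 4: stock=38 > 15
  After event 5: stock=55 > 15
  After event 6: stock=42 > 15
  After event 7: stock=21 > 15
  After event 8: stock=27 > 15
Alert events: []. Count = 0

Answer: 0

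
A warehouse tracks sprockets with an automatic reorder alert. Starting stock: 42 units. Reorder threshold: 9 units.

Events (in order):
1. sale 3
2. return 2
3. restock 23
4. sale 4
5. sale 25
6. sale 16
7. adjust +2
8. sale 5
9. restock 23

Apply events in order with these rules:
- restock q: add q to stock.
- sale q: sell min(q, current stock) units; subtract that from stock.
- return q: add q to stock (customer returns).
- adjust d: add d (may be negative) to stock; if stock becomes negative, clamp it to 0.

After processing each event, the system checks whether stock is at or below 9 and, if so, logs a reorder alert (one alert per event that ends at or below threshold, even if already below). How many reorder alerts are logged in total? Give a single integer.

Processing events:
Start: stock = 42
  Event 1 (sale 3): sell min(3,42)=3. stock: 42 - 3 = 39. total_sold = 3
  Event 2 (return 2): 39 + 2 = 41
  Event 3 (restock 23): 41 + 23 = 64
  Event 4 (sale 4): sell min(4,64)=4. stock: 64 - 4 = 60. total_sold = 7
  Event 5 (sale 25): sell min(25,60)=25. stock: 60 - 25 = 35. total_sold = 32
  Event 6 (sale 16): sell min(16,35)=16. stock: 35 - 16 = 19. total_sold = 48
  Event 7 (adjust +2): 19 + 2 = 21
  Event 8 (sale 5): sell min(5,21)=5. stock: 21 - 5 = 16. total_sold = 53
  Event 9 (restock 23): 16 + 23 = 39
Final: stock = 39, total_sold = 53

Checking against threshold 9:
  After event 1: stock=39 > 9
  After event 2: stock=41 > 9
  After event 3: stock=64 > 9
  After event 4: stock=60 > 9
  After event 5: stock=35 > 9
  After event 6: stock=19 > 9
  After event 7: stock=21 > 9
  After event 8: stock=16 > 9
  After event 9: stock=39 > 9
Alert events: []. Count = 0

Answer: 0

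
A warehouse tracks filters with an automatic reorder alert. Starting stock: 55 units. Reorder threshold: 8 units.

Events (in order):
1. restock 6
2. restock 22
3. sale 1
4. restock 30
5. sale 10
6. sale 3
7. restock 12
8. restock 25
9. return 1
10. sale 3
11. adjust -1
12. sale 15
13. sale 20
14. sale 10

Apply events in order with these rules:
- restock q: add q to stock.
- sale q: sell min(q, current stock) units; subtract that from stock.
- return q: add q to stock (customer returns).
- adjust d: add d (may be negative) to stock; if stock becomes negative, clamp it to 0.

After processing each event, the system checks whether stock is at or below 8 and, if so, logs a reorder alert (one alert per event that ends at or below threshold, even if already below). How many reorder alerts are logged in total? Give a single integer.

Processing events:
Start: stock = 55
  Event 1 (restock 6): 55 + 6 = 61
  Event 2 (restock 22): 61 + 22 = 83
  Event 3 (sale 1): sell min(1,83)=1. stock: 83 - 1 = 82. total_sold = 1
  Event 4 (restock 30): 82 + 30 = 112
  Event 5 (sale 10): sell min(10,112)=10. stock: 112 - 10 = 102. total_sold = 11
  Event 6 (sale 3): sell min(3,102)=3. stock: 102 - 3 = 99. total_sold = 14
  Event 7 (restock 12): 99 + 12 = 111
  Event 8 (restock 25): 111 + 25 = 136
  Event 9 (return 1): 136 + 1 = 137
  Event 10 (sale 3): sell min(3,137)=3. stock: 137 - 3 = 134. total_sold = 17
  Event 11 (adjust -1): 134 + -1 = 133
  Event 12 (sale 15): sell min(15,133)=15. stock: 133 - 15 = 118. total_sold = 32
  Event 13 (sale 20): sell min(20,118)=20. stock: 118 - 20 = 98. total_sold = 52
  Event 14 (sale 10): sell min(10,98)=10. stock: 98 - 10 = 88. total_sold = 62
Final: stock = 88, total_sold = 62

Checking against threshold 8:
  After event 1: stock=61 > 8
  After event 2: stock=83 > 8
  After event 3: stock=82 > 8
  After event 4: stock=112 > 8
  After event 5: stock=102 > 8
  After event 6: stock=99 > 8
  After event 7: stock=111 > 8
  After event 8: stock=136 > 8
  After event 9: stock=137 > 8
  After event 10: stock=134 > 8
  After event 11: stock=133 > 8
  After event 12: stock=118 > 8
  After event 13: stock=98 > 8
  After event 14: stock=88 > 8
Alert events: []. Count = 0

Answer: 0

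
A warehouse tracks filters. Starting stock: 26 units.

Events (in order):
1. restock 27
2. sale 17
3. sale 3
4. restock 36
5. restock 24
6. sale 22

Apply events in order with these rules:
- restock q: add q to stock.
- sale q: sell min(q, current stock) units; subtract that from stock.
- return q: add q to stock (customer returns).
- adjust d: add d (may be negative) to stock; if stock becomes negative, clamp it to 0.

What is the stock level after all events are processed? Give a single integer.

Processing events:
Start: stock = 26
  Event 1 (restock 27): 26 + 27 = 53
  Event 2 (sale 17): sell min(17,53)=17. stock: 53 - 17 = 36. total_sold = 17
  Event 3 (sale 3): sell min(3,36)=3. stock: 36 - 3 = 33. total_sold = 20
  Event 4 (restock 36): 33 + 36 = 69
  Event 5 (restock 24): 69 + 24 = 93
  Event 6 (sale 22): sell min(22,93)=22. stock: 93 - 22 = 71. total_sold = 42
Final: stock = 71, total_sold = 42

Answer: 71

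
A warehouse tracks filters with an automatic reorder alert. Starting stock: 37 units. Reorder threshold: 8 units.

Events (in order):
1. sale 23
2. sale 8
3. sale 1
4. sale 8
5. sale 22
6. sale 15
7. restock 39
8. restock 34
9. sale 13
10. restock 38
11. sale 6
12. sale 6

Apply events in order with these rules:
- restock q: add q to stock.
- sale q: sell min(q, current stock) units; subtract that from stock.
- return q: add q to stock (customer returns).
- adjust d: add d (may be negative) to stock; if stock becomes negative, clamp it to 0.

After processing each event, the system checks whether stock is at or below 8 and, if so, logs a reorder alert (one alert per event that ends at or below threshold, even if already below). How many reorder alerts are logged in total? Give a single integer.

Answer: 5

Derivation:
Processing events:
Start: stock = 37
  Event 1 (sale 23): sell min(23,37)=23. stock: 37 - 23 = 14. total_sold = 23
  Event 2 (sale 8): sell min(8,14)=8. stock: 14 - 8 = 6. total_sold = 31
  Event 3 (sale 1): sell min(1,6)=1. stock: 6 - 1 = 5. total_sold = 32
  Event 4 (sale 8): sell min(8,5)=5. stock: 5 - 5 = 0. total_sold = 37
  Event 5 (sale 22): sell min(22,0)=0. stock: 0 - 0 = 0. total_sold = 37
  Event 6 (sale 15): sell min(15,0)=0. stock: 0 - 0 = 0. total_sold = 37
  Event 7 (restock 39): 0 + 39 = 39
  Event 8 (restock 34): 39 + 34 = 73
  Event 9 (sale 13): sell min(13,73)=13. stock: 73 - 13 = 60. total_sold = 50
  Event 10 (restock 38): 60 + 38 = 98
  Event 11 (sale 6): sell min(6,98)=6. stock: 98 - 6 = 92. total_sold = 56
  Event 12 (sale 6): sell min(6,92)=6. stock: 92 - 6 = 86. total_sold = 62
Final: stock = 86, total_sold = 62

Checking against threshold 8:
  After event 1: stock=14 > 8
  After event 2: stock=6 <= 8 -> ALERT
  After event 3: stock=5 <= 8 -> ALERT
  After event 4: stock=0 <= 8 -> ALERT
  After event 5: stock=0 <= 8 -> ALERT
  After event 6: stock=0 <= 8 -> ALERT
  After event 7: stock=39 > 8
  After event 8: stock=73 > 8
  After event 9: stock=60 > 8
  After event 10: stock=98 > 8
  After event 11: stock=92 > 8
  After event 12: stock=86 > 8
Alert events: [2, 3, 4, 5, 6]. Count = 5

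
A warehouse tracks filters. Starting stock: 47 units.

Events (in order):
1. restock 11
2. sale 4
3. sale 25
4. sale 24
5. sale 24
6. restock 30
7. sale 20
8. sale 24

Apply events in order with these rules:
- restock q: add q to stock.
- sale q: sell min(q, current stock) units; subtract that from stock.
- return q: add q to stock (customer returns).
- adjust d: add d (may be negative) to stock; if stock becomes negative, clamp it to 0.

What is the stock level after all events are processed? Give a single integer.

Answer: 0

Derivation:
Processing events:
Start: stock = 47
  Event 1 (restock 11): 47 + 11 = 58
  Event 2 (sale 4): sell min(4,58)=4. stock: 58 - 4 = 54. total_sold = 4
  Event 3 (sale 25): sell min(25,54)=25. stock: 54 - 25 = 29. total_sold = 29
  Event 4 (sale 24): sell min(24,29)=24. stock: 29 - 24 = 5. total_sold = 53
  Event 5 (sale 24): sell min(24,5)=5. stock: 5 - 5 = 0. total_sold = 58
  Event 6 (restock 30): 0 + 30 = 30
  Event 7 (sale 20): sell min(20,30)=20. stock: 30 - 20 = 10. total_sold = 78
  Event 8 (sale 24): sell min(24,10)=10. stock: 10 - 10 = 0. total_sold = 88
Final: stock = 0, total_sold = 88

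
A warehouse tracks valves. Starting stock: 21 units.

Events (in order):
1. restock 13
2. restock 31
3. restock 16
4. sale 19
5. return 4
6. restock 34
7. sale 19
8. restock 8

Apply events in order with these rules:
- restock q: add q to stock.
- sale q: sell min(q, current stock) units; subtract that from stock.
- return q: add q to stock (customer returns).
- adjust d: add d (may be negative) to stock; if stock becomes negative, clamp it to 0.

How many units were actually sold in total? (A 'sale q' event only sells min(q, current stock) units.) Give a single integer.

Processing events:
Start: stock = 21
  Event 1 (restock 13): 21 + 13 = 34
  Event 2 (restock 31): 34 + 31 = 65
  Event 3 (restock 16): 65 + 16 = 81
  Event 4 (sale 19): sell min(19,81)=19. stock: 81 - 19 = 62. total_sold = 19
  Event 5 (return 4): 62 + 4 = 66
  Event 6 (restock 34): 66 + 34 = 100
  Event 7 (sale 19): sell min(19,100)=19. stock: 100 - 19 = 81. total_sold = 38
  Event 8 (restock 8): 81 + 8 = 89
Final: stock = 89, total_sold = 38

Answer: 38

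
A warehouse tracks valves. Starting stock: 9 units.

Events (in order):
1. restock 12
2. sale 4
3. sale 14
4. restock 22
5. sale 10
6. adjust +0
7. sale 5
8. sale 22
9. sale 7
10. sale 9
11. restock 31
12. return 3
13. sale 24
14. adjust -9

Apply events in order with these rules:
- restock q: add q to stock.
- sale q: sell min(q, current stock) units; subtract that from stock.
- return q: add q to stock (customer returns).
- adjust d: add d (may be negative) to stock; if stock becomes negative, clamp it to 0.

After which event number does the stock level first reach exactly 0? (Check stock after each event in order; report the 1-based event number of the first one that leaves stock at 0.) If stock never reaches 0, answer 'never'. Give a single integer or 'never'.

Processing events:
Start: stock = 9
  Event 1 (restock 12): 9 + 12 = 21
  Event 2 (sale 4): sell min(4,21)=4. stock: 21 - 4 = 17. total_sold = 4
  Event 3 (sale 14): sell min(14,17)=14. stock: 17 - 14 = 3. total_sold = 18
  Event 4 (restock 22): 3 + 22 = 25
  Event 5 (sale 10): sell min(10,25)=10. stock: 25 - 10 = 15. total_sold = 28
  Event 6 (adjust +0): 15 + 0 = 15
  Event 7 (sale 5): sell min(5,15)=5. stock: 15 - 5 = 10. total_sold = 33
  Event 8 (sale 22): sell min(22,10)=10. stock: 10 - 10 = 0. total_sold = 43
  Event 9 (sale 7): sell min(7,0)=0. stock: 0 - 0 = 0. total_sold = 43
  Event 10 (sale 9): sell min(9,0)=0. stock: 0 - 0 = 0. total_sold = 43
  Event 11 (restock 31): 0 + 31 = 31
  Event 12 (return 3): 31 + 3 = 34
  Event 13 (sale 24): sell min(24,34)=24. stock: 34 - 24 = 10. total_sold = 67
  Event 14 (adjust -9): 10 + -9 = 1
Final: stock = 1, total_sold = 67

First zero at event 8.

Answer: 8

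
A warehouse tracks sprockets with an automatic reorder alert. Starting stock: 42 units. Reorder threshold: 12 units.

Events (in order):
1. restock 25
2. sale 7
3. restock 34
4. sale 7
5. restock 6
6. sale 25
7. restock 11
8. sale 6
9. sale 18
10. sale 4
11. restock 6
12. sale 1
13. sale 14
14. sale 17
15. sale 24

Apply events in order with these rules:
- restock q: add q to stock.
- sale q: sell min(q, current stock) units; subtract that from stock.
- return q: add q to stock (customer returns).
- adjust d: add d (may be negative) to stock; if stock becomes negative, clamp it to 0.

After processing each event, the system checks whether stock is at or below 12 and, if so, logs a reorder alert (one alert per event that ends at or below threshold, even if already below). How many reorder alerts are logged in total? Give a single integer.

Processing events:
Start: stock = 42
  Event 1 (restock 25): 42 + 25 = 67
  Event 2 (sale 7): sell min(7,67)=7. stock: 67 - 7 = 60. total_sold = 7
  Event 3 (restock 34): 60 + 34 = 94
  Event 4 (sale 7): sell min(7,94)=7. stock: 94 - 7 = 87. total_sold = 14
  Event 5 (restock 6): 87 + 6 = 93
  Event 6 (sale 25): sell min(25,93)=25. stock: 93 - 25 = 68. total_sold = 39
  Event 7 (restock 11): 68 + 11 = 79
  Event 8 (sale 6): sell min(6,79)=6. stock: 79 - 6 = 73. total_sold = 45
  Event 9 (sale 18): sell min(18,73)=18. stock: 73 - 18 = 55. total_sold = 63
  Event 10 (sale 4): sell min(4,55)=4. stock: 55 - 4 = 51. total_sold = 67
  Event 11 (restock 6): 51 + 6 = 57
  Event 12 (sale 1): sell min(1,57)=1. stock: 57 - 1 = 56. total_sold = 68
  Event 13 (sale 14): sell min(14,56)=14. stock: 56 - 14 = 42. total_sold = 82
  Event 14 (sale 17): sell min(17,42)=17. stock: 42 - 17 = 25. total_sold = 99
  Event 15 (sale 24): sell min(24,25)=24. stock: 25 - 24 = 1. total_sold = 123
Final: stock = 1, total_sold = 123

Checking against threshold 12:
  After event 1: stock=67 > 12
  After event 2: stock=60 > 12
  After event 3: stock=94 > 12
  After event 4: stock=87 > 12
  After event 5: stock=93 > 12
  After event 6: stock=68 > 12
  After event 7: stock=79 > 12
  After event 8: stock=73 > 12
  After event 9: stock=55 > 12
  After event 10: stock=51 > 12
  After event 11: stock=57 > 12
  After event 12: stock=56 > 12
  After event 13: stock=42 > 12
  After event 14: stock=25 > 12
  After event 15: stock=1 <= 12 -> ALERT
Alert events: [15]. Count = 1

Answer: 1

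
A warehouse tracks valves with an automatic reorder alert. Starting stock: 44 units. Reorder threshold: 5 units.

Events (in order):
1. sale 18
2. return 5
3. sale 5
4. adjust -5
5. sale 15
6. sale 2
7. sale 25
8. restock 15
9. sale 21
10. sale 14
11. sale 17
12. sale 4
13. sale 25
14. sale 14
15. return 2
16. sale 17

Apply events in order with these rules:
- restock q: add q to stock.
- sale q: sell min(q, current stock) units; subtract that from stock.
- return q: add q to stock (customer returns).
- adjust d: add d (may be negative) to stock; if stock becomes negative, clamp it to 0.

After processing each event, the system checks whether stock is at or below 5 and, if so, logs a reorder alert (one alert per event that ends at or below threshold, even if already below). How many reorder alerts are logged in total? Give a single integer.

Processing events:
Start: stock = 44
  Event 1 (sale 18): sell min(18,44)=18. stock: 44 - 18 = 26. total_sold = 18
  Event 2 (return 5): 26 + 5 = 31
  Event 3 (sale 5): sell min(5,31)=5. stock: 31 - 5 = 26. total_sold = 23
  Event 4 (adjust -5): 26 + -5 = 21
  Event 5 (sale 15): sell min(15,21)=15. stock: 21 - 15 = 6. total_sold = 38
  Event 6 (sale 2): sell min(2,6)=2. stock: 6 - 2 = 4. total_sold = 40
  Event 7 (sale 25): sell min(25,4)=4. stock: 4 - 4 = 0. total_sold = 44
  Event 8 (restock 15): 0 + 15 = 15
  Event 9 (sale 21): sell min(21,15)=15. stock: 15 - 15 = 0. total_sold = 59
  Event 10 (sale 14): sell min(14,0)=0. stock: 0 - 0 = 0. total_sold = 59
  Event 11 (sale 17): sell min(17,0)=0. stock: 0 - 0 = 0. total_sold = 59
  Event 12 (sale 4): sell min(4,0)=0. stock: 0 - 0 = 0. total_sold = 59
  Event 13 (sale 25): sell min(25,0)=0. stock: 0 - 0 = 0. total_sold = 59
  Event 14 (sale 14): sell min(14,0)=0. stock: 0 - 0 = 0. total_sold = 59
  Event 15 (return 2): 0 + 2 = 2
  Event 16 (sale 17): sell min(17,2)=2. stock: 2 - 2 = 0. total_sold = 61
Final: stock = 0, total_sold = 61

Checking against threshold 5:
  After event 1: stock=26 > 5
  After event 2: stock=31 > 5
  After event 3: stock=26 > 5
  After event 4: stock=21 > 5
  After event 5: stock=6 > 5
  After event 6: stock=4 <= 5 -> ALERT
  After event 7: stock=0 <= 5 -> ALERT
  After event 8: stock=15 > 5
  After event 9: stock=0 <= 5 -> ALERT
  After event 10: stock=0 <= 5 -> ALERT
  After event 11: stock=0 <= 5 -> ALERT
  After event 12: stock=0 <= 5 -> ALERT
  After event 13: stock=0 <= 5 -> ALERT
  After event 14: stock=0 <= 5 -> ALERT
  After event 15: stock=2 <= 5 -> ALERT
  After event 16: stock=0 <= 5 -> ALERT
Alert events: [6, 7, 9, 10, 11, 12, 13, 14, 15, 16]. Count = 10

Answer: 10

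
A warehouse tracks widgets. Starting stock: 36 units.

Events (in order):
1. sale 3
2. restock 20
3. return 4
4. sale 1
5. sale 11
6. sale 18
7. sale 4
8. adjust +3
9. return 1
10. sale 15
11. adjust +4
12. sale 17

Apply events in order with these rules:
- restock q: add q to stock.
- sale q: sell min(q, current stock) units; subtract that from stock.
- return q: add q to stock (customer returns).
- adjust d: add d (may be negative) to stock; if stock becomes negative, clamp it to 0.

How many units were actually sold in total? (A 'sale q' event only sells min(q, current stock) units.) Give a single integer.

Answer: 68

Derivation:
Processing events:
Start: stock = 36
  Event 1 (sale 3): sell min(3,36)=3. stock: 36 - 3 = 33. total_sold = 3
  Event 2 (restock 20): 33 + 20 = 53
  Event 3 (return 4): 53 + 4 = 57
  Event 4 (sale 1): sell min(1,57)=1. stock: 57 - 1 = 56. total_sold = 4
  Event 5 (sale 11): sell min(11,56)=11. stock: 56 - 11 = 45. total_sold = 15
  Event 6 (sale 18): sell min(18,45)=18. stock: 45 - 18 = 27. total_sold = 33
  Event 7 (sale 4): sell min(4,27)=4. stock: 27 - 4 = 23. total_sold = 37
  Event 8 (adjust +3): 23 + 3 = 26
  Event 9 (return 1): 26 + 1 = 27
  Event 10 (sale 15): sell min(15,27)=15. stock: 27 - 15 = 12. total_sold = 52
  Event 11 (adjust +4): 12 + 4 = 16
  Event 12 (sale 17): sell min(17,16)=16. stock: 16 - 16 = 0. total_sold = 68
Final: stock = 0, total_sold = 68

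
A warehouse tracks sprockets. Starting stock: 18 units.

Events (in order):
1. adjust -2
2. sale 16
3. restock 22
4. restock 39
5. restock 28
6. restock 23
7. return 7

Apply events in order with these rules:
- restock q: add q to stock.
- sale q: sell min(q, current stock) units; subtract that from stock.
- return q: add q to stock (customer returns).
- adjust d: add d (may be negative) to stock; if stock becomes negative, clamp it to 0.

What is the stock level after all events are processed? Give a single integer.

Processing events:
Start: stock = 18
  Event 1 (adjust -2): 18 + -2 = 16
  Event 2 (sale 16): sell min(16,16)=16. stock: 16 - 16 = 0. total_sold = 16
  Event 3 (restock 22): 0 + 22 = 22
  Event 4 (restock 39): 22 + 39 = 61
  Event 5 (restock 28): 61 + 28 = 89
  Event 6 (restock 23): 89 + 23 = 112
  Event 7 (return 7): 112 + 7 = 119
Final: stock = 119, total_sold = 16

Answer: 119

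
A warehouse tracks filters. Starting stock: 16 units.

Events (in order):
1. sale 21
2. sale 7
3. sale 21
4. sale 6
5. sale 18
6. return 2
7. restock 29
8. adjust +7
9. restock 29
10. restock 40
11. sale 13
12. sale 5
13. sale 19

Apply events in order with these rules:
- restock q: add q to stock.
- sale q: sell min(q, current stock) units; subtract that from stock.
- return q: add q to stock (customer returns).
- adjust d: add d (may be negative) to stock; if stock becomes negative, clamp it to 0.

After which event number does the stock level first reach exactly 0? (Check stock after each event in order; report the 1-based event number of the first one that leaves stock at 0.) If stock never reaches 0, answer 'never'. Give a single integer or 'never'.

Processing events:
Start: stock = 16
  Event 1 (sale 21): sell min(21,16)=16. stock: 16 - 16 = 0. total_sold = 16
  Event 2 (sale 7): sell min(7,0)=0. stock: 0 - 0 = 0. total_sold = 16
  Event 3 (sale 21): sell min(21,0)=0. stock: 0 - 0 = 0. total_sold = 16
  Event 4 (sale 6): sell min(6,0)=0. stock: 0 - 0 = 0. total_sold = 16
  Event 5 (sale 18): sell min(18,0)=0. stock: 0 - 0 = 0. total_sold = 16
  Event 6 (return 2): 0 + 2 = 2
  Event 7 (restock 29): 2 + 29 = 31
  Event 8 (adjust +7): 31 + 7 = 38
  Event 9 (restock 29): 38 + 29 = 67
  Event 10 (restock 40): 67 + 40 = 107
  Event 11 (sale 13): sell min(13,107)=13. stock: 107 - 13 = 94. total_sold = 29
  Event 12 (sale 5): sell min(5,94)=5. stock: 94 - 5 = 89. total_sold = 34
  Event 13 (sale 19): sell min(19,89)=19. stock: 89 - 19 = 70. total_sold = 53
Final: stock = 70, total_sold = 53

First zero at event 1.

Answer: 1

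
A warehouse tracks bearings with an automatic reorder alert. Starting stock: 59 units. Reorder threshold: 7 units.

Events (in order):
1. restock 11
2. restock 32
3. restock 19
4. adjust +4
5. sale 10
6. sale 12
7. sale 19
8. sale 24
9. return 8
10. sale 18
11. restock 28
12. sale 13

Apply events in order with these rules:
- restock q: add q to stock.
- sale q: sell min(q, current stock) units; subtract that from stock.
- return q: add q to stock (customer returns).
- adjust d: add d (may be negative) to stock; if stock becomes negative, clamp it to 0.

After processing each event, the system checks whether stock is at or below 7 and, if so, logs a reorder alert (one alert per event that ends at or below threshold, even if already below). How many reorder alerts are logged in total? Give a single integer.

Answer: 0

Derivation:
Processing events:
Start: stock = 59
  Event 1 (restock 11): 59 + 11 = 70
  Event 2 (restock 32): 70 + 32 = 102
  Event 3 (restock 19): 102 + 19 = 121
  Event 4 (adjust +4): 121 + 4 = 125
  Event 5 (sale 10): sell min(10,125)=10. stock: 125 - 10 = 115. total_sold = 10
  Event 6 (sale 12): sell min(12,115)=12. stock: 115 - 12 = 103. total_sold = 22
  Event 7 (sale 19): sell min(19,103)=19. stock: 103 - 19 = 84. total_sold = 41
  Event 8 (sale 24): sell min(24,84)=24. stock: 84 - 24 = 60. total_sold = 65
  Event 9 (return 8): 60 + 8 = 68
  Event 10 (sale 18): sell min(18,68)=18. stock: 68 - 18 = 50. total_sold = 83
  Event 11 (restock 28): 50 + 28 = 78
  Event 12 (sale 13): sell min(13,78)=13. stock: 78 - 13 = 65. total_sold = 96
Final: stock = 65, total_sold = 96

Checking against threshold 7:
  After event 1: stock=70 > 7
  After event 2: stock=102 > 7
  After event 3: stock=121 > 7
  After event 4: stock=125 > 7
  After event 5: stock=115 > 7
  After event 6: stock=103 > 7
  After event 7: stock=84 > 7
  After event 8: stock=60 > 7
  After event 9: stock=68 > 7
  After event 10: stock=50 > 7
  After event 11: stock=78 > 7
  After event 12: stock=65 > 7
Alert events: []. Count = 0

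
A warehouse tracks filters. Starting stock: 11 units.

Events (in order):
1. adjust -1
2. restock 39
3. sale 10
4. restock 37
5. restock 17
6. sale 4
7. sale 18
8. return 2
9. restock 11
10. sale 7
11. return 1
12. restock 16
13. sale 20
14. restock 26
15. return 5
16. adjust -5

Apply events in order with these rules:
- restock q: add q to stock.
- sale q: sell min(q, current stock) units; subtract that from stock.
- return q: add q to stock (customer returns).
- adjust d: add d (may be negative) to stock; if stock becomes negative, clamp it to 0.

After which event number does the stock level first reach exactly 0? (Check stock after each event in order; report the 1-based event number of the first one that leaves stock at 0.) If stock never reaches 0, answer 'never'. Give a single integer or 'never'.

Processing events:
Start: stock = 11
  Event 1 (adjust -1): 11 + -1 = 10
  Event 2 (restock 39): 10 + 39 = 49
  Event 3 (sale 10): sell min(10,49)=10. stock: 49 - 10 = 39. total_sold = 10
  Event 4 (restock 37): 39 + 37 = 76
  Event 5 (restock 17): 76 + 17 = 93
  Event 6 (sale 4): sell min(4,93)=4. stock: 93 - 4 = 89. total_sold = 14
  Event 7 (sale 18): sell min(18,89)=18. stock: 89 - 18 = 71. total_sold = 32
  Event 8 (return 2): 71 + 2 = 73
  Event 9 (restock 11): 73 + 11 = 84
  Event 10 (sale 7): sell min(7,84)=7. stock: 84 - 7 = 77. total_sold = 39
  Event 11 (return 1): 77 + 1 = 78
  Event 12 (restock 16): 78 + 16 = 94
  Event 13 (sale 20): sell min(20,94)=20. stock: 94 - 20 = 74. total_sold = 59
  Event 14 (restock 26): 74 + 26 = 100
  Event 15 (return 5): 100 + 5 = 105
  Event 16 (adjust -5): 105 + -5 = 100
Final: stock = 100, total_sold = 59

Stock never reaches 0.

Answer: never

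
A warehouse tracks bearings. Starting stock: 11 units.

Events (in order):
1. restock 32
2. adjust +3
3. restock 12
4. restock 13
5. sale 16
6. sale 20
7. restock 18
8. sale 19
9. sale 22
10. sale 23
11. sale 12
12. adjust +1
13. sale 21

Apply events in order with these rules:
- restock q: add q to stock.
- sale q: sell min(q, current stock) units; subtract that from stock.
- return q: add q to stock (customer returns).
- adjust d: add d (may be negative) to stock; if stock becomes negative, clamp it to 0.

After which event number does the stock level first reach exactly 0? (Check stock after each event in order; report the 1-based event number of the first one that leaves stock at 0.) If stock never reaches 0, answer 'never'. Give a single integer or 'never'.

Answer: 10

Derivation:
Processing events:
Start: stock = 11
  Event 1 (restock 32): 11 + 32 = 43
  Event 2 (adjust +3): 43 + 3 = 46
  Event 3 (restock 12): 46 + 12 = 58
  Event 4 (restock 13): 58 + 13 = 71
  Event 5 (sale 16): sell min(16,71)=16. stock: 71 - 16 = 55. total_sold = 16
  Event 6 (sale 20): sell min(20,55)=20. stock: 55 - 20 = 35. total_sold = 36
  Event 7 (restock 18): 35 + 18 = 53
  Event 8 (sale 19): sell min(19,53)=19. stock: 53 - 19 = 34. total_sold = 55
  Event 9 (sale 22): sell min(22,34)=22. stock: 34 - 22 = 12. total_sold = 77
  Event 10 (sale 23): sell min(23,12)=12. stock: 12 - 12 = 0. total_sold = 89
  Event 11 (sale 12): sell min(12,0)=0. stock: 0 - 0 = 0. total_sold = 89
  Event 12 (adjust +1): 0 + 1 = 1
  Event 13 (sale 21): sell min(21,1)=1. stock: 1 - 1 = 0. total_sold = 90
Final: stock = 0, total_sold = 90

First zero at event 10.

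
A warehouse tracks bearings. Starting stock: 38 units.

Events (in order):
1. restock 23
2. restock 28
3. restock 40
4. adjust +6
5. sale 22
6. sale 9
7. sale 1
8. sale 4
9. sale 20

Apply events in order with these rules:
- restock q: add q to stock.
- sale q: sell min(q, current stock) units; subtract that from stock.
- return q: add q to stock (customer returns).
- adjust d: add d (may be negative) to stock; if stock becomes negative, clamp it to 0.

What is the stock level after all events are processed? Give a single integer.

Answer: 79

Derivation:
Processing events:
Start: stock = 38
  Event 1 (restock 23): 38 + 23 = 61
  Event 2 (restock 28): 61 + 28 = 89
  Event 3 (restock 40): 89 + 40 = 129
  Event 4 (adjust +6): 129 + 6 = 135
  Event 5 (sale 22): sell min(22,135)=22. stock: 135 - 22 = 113. total_sold = 22
  Event 6 (sale 9): sell min(9,113)=9. stock: 113 - 9 = 104. total_sold = 31
  Event 7 (sale 1): sell min(1,104)=1. stock: 104 - 1 = 103. total_sold = 32
  Event 8 (sale 4): sell min(4,103)=4. stock: 103 - 4 = 99. total_sold = 36
  Event 9 (sale 20): sell min(20,99)=20. stock: 99 - 20 = 79. total_sold = 56
Final: stock = 79, total_sold = 56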